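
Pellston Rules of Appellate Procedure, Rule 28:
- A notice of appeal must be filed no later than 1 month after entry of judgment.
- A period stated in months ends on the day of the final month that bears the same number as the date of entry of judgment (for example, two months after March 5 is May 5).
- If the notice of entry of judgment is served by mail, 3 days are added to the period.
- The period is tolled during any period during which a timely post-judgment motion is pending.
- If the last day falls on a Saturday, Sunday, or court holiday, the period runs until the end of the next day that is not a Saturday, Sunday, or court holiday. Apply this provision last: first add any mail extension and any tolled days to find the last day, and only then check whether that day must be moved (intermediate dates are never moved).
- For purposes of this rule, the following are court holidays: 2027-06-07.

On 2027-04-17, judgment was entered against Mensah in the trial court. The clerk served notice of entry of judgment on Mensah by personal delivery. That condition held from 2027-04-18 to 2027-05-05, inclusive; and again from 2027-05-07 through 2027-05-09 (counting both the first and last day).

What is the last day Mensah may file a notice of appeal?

June 8, 2027

1 month after 2027-04-17 is May 17, 2027.
Service was not by mail, so no mail extension applies.
From April 18, 2027 through May 5, 2027 inclusive is 18 days; tolling adds 18 days: May 17, 2027 + 18 days = June 4, 2027.
From May 7, 2027 through May 9, 2027 inclusive is 3 days; tolling adds 3 days: June 4, 2027 + 3 days = June 7, 2027.
June 7, 2027 is a listed holiday. The next qualifying day is June 8, 2027.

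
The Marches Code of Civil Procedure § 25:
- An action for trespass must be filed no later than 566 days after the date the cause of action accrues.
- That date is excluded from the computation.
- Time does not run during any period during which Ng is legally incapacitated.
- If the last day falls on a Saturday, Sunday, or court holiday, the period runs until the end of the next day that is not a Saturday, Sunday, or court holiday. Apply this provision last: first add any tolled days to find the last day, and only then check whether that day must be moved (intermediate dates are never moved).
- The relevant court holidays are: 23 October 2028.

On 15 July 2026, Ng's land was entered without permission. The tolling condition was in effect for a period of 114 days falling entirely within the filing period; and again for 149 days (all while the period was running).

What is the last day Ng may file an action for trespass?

October 24, 2028

566 days after 15 July 2026 is February 1, 2028.
Tolling adds 114 days: February 1, 2028 + 114 days = May 25, 2028.
Tolling adds 149 days: May 25, 2028 + 149 days = October 21, 2028.
October 21, 2028 is Saturday; October 22, 2028 is Sunday; October 23, 2028 is a listed holiday. The next qualifying day is October 24, 2028.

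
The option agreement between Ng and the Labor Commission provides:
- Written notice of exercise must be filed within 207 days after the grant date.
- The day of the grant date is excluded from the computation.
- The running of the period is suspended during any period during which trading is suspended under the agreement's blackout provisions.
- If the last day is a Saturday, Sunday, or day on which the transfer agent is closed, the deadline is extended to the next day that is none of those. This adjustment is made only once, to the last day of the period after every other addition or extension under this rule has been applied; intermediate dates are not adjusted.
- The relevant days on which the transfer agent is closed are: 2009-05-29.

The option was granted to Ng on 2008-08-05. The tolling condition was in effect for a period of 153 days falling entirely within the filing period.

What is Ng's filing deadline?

July 31, 2009

207 days after 2008-08-05 is February 28, 2009.
Tolling adds 153 days: February 28, 2009 + 153 days = July 31, 2009.
July 31, 2009 is a Friday and not a day on which the transfer agent is closed, so no extension applies.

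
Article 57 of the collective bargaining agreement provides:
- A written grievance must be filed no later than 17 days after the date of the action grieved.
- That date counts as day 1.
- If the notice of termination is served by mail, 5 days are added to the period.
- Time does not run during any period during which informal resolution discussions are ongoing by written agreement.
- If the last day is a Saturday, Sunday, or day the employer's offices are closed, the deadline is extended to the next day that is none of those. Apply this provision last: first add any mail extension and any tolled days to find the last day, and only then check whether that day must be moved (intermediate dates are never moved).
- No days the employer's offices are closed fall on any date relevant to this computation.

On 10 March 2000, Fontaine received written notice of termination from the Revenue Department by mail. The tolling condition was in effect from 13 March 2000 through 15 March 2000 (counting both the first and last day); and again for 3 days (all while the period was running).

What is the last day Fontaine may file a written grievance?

Counting 10 March 2000 as day 1, day 17 is March 26, 2000.
Service was by mail, adding 5 days: March 26, 2000 + 5 days = March 31, 2000.
From March 13, 2000 through March 15, 2000 inclusive is 3 days; tolling adds 3 days: March 31, 2000 + 3 days = April 3, 2000.
Tolling adds 3 days: April 3, 2000 + 3 days = April 6, 2000.
April 6, 2000 is a Thursday and not a day the employer's offices are closed, so no extension applies.

April 6, 2000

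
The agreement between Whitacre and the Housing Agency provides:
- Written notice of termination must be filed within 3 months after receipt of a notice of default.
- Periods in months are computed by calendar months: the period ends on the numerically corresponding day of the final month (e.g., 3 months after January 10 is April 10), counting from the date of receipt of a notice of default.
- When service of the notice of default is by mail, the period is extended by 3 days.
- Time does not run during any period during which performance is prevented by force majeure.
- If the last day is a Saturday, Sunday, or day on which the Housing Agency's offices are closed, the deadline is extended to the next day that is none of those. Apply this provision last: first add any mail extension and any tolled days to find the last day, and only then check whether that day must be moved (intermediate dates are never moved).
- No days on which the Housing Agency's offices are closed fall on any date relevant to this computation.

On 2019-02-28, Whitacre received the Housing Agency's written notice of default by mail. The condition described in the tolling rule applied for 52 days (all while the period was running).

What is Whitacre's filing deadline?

July 22, 2019

3 months after 2019-02-28 is May 28, 2019.
Service was by mail, adding 3 days: May 28, 2019 + 3 days = May 31, 2019.
Tolling adds 52 days: May 31, 2019 + 52 days = July 22, 2019.
July 22, 2019 is a Monday and not a day on which the Housing Agency's offices are closed, so no extension applies.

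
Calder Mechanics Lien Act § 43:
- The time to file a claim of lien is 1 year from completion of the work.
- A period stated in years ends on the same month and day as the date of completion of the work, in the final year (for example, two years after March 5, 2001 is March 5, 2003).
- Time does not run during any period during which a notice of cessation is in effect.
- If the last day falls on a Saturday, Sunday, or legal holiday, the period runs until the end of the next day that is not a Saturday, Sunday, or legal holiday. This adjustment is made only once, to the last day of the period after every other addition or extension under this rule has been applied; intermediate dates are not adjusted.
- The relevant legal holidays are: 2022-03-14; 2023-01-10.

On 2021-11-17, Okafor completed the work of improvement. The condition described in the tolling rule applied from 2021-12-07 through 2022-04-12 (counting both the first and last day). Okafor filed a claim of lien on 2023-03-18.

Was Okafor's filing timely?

1 year after 2021-11-17 is November 17, 2022.
From December 7, 2021 through April 12, 2022 inclusive is 127 days; tolling adds 127 days: November 17, 2022 + 127 days = March 24, 2023.
March 24, 2023 is a Friday and not a legal holiday, so no extension applies.
The deadline is March 24, 2023; the filing on March 18, 2023 is on or before that date.

Yes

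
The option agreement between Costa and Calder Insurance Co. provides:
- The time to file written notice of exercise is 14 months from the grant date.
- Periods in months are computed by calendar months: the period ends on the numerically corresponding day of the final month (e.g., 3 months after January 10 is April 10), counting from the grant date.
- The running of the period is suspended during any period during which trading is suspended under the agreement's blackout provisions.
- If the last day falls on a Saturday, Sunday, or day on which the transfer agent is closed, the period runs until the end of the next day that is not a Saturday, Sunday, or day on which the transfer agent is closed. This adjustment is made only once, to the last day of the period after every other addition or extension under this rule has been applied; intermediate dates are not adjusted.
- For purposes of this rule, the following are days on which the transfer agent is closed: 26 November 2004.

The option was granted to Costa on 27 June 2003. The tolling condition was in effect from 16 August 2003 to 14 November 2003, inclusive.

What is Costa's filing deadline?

November 29, 2004

14 months after 27 June 2003 is August 27, 2004.
From August 16, 2003 through November 14, 2003 inclusive is 91 days; tolling adds 91 days: August 27, 2004 + 91 days = November 26, 2004.
November 26, 2004 is a listed holiday; November 27, 2004 is Saturday; November 28, 2004 is Sunday. The next qualifying day is November 29, 2004.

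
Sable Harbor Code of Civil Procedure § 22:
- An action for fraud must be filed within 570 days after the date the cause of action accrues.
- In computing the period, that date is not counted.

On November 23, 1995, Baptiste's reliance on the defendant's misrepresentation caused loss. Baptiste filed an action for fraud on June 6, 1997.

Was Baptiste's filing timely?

570 days after November 23, 1995 is June 15, 1997.
The deadline is June 15, 1997; the filing on June 6, 1997 is on or before that date.

Yes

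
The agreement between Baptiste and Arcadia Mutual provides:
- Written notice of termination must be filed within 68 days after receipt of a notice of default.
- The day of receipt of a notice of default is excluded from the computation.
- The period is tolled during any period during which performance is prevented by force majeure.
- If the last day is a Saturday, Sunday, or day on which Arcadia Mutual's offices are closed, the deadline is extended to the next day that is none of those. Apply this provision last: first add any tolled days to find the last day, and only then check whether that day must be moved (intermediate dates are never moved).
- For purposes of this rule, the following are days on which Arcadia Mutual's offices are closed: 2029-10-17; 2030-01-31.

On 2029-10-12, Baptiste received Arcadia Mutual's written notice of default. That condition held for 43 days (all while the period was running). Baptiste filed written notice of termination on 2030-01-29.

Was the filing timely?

Yes

68 days after 2029-10-12 is December 19, 2029.
Tolling adds 43 days: December 19, 2029 + 43 days = January 31, 2030.
January 31, 2030 is a listed holiday. The next qualifying day is February 1, 2030.
The deadline is February 1, 2030; the filing on January 29, 2030 is on or before that date.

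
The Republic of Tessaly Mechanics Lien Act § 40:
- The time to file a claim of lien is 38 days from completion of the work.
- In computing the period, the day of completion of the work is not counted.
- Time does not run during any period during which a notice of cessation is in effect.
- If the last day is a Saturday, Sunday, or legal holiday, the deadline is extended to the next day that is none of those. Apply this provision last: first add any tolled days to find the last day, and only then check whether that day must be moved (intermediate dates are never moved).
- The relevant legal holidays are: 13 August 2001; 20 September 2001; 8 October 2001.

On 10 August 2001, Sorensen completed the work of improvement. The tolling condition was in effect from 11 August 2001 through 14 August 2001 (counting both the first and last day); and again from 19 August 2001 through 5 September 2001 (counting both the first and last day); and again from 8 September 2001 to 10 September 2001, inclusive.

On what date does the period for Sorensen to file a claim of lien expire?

38 days after 10 August 2001 is September 17, 2001.
From August 11, 2001 through August 14, 2001 inclusive is 4 days; tolling adds 4 days: September 17, 2001 + 4 days = September 21, 2001.
From August 19, 2001 through September 5, 2001 inclusive is 18 days; tolling adds 18 days: September 21, 2001 + 18 days = October 9, 2001.
From September 8, 2001 through September 10, 2001 inclusive is 3 days; tolling adds 3 days: October 9, 2001 + 3 days = October 12, 2001.
October 12, 2001 is a Friday and not a legal holiday, so no extension applies.

October 12, 2001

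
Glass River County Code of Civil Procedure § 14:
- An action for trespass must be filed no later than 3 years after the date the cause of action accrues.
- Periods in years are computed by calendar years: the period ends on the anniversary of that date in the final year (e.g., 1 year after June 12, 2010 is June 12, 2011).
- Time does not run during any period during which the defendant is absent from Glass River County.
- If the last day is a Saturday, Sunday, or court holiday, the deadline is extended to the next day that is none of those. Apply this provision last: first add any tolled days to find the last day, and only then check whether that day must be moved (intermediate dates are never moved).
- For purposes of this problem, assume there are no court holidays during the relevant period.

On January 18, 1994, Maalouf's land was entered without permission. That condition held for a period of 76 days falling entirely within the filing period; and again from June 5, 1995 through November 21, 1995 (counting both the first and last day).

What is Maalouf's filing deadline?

3 years after January 18, 1994 is January 18, 1997.
Tolling adds 76 days: January 18, 1997 + 76 days = April 4, 1997.
From June 5, 1995 through November 21, 1995 inclusive is 170 days; tolling adds 170 days: April 4, 1997 + 170 days = September 21, 1997.
September 21, 1997 is Sunday. The next qualifying day is September 22, 1997.

September 22, 1997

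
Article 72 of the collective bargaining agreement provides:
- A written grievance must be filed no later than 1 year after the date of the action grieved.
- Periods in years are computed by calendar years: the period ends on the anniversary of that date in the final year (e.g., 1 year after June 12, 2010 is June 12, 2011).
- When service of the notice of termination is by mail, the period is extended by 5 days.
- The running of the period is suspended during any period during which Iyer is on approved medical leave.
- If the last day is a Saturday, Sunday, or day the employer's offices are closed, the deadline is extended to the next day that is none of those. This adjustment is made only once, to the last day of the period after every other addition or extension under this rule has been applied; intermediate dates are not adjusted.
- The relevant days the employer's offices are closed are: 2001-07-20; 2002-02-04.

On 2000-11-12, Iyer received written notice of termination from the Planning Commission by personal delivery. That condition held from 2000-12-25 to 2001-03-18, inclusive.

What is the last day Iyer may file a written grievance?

1 year after 2000-11-12 is November 12, 2001.
Service was not by mail, so no mail extension applies.
From December 25, 2000 through March 18, 2001 inclusive is 84 days; tolling adds 84 days: November 12, 2001 + 84 days = February 4, 2002.
February 4, 2002 is a listed holiday. The next qualifying day is February 5, 2002.

February 5, 2002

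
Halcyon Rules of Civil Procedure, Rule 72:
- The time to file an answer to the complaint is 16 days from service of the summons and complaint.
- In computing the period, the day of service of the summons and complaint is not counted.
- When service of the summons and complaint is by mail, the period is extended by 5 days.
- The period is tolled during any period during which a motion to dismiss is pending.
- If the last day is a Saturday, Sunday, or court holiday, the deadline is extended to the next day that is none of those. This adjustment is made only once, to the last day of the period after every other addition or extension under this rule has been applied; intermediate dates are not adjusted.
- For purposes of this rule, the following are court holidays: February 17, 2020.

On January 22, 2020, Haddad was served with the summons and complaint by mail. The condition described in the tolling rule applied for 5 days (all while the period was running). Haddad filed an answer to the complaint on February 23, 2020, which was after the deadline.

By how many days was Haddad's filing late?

16 days after January 22, 2020 is February 7, 2020.
Service was by mail, adding 5 days: February 7, 2020 + 5 days = February 12, 2020.
Tolling adds 5 days: February 12, 2020 + 5 days = February 17, 2020.
February 17, 2020 is a listed holiday. The next qualifying day is February 18, 2020.
The deadline is February 18, 2020; from February 18, 2020 to February 23, 2020 is 5 days.

5 days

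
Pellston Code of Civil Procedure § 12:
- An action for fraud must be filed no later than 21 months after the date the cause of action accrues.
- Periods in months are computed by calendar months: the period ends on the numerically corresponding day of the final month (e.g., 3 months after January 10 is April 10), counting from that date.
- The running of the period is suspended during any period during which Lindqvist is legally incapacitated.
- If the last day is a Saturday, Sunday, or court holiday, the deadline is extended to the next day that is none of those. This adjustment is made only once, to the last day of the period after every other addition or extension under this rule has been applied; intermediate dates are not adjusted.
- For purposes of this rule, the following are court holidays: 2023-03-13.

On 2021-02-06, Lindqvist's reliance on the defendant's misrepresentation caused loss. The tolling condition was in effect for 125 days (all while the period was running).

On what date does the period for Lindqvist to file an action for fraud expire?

21 months after 2021-02-06 is November 6, 2022.
Tolling adds 125 days: November 6, 2022 + 125 days = March 11, 2023.
March 11, 2023 is Saturday; March 12, 2023 is Sunday; March 13, 2023 is a listed holiday. The next qualifying day is March 14, 2023.

March 14, 2023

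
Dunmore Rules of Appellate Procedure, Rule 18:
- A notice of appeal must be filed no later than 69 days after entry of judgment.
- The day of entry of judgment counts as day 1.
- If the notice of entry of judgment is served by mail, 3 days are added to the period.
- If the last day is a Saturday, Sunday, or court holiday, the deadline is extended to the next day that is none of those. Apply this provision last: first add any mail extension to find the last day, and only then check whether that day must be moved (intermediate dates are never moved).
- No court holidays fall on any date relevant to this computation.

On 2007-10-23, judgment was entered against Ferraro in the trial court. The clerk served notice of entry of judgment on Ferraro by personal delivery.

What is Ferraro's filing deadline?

December 31, 2007

Counting 2007-10-23 as day 1, day 69 is December 30, 2007.
Service was not by mail, so no mail extension applies.
December 30, 2007 is Sunday. The next qualifying day is December 31, 2007.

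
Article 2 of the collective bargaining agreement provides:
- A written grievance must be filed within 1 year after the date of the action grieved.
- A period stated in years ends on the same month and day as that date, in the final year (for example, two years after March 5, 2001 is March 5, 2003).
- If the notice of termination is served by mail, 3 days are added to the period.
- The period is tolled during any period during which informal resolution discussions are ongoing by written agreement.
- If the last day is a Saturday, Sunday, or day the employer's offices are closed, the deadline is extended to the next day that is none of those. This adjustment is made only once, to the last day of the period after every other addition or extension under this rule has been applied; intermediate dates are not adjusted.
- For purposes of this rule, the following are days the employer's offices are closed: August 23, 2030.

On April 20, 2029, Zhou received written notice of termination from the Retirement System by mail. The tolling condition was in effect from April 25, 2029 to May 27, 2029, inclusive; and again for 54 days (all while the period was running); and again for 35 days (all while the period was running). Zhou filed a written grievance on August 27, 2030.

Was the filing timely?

1 year after April 20, 2029 is April 20, 2030.
Service was by mail, adding 3 days: April 20, 2030 + 3 days = April 23, 2030.
From April 25, 2029 through May 27, 2029 inclusive is 33 days; tolling adds 33 days: April 23, 2030 + 33 days = May 26, 2030.
Tolling adds 54 days: May 26, 2030 + 54 days = July 19, 2030.
Tolling adds 35 days: July 19, 2030 + 35 days = August 23, 2030.
August 23, 2030 is a listed holiday; August 24, 2030 is Saturday; August 25, 2030 is Sunday. The next qualifying day is August 26, 2030.
The deadline is August 26, 2030; the filing on August 27, 2030 is after that date.

No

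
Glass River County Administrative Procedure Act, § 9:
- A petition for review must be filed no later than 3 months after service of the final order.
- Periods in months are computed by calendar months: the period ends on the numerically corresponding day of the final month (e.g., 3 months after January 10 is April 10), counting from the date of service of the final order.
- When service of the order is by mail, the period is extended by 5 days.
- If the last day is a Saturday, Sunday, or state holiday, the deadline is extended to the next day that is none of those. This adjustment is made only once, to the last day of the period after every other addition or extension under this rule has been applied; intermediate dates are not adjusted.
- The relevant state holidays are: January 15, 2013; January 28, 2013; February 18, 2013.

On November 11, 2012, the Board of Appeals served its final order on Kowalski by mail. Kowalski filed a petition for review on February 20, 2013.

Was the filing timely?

3 months after November 11, 2012 is February 11, 2013.
Service was by mail, adding 5 days: February 11, 2013 + 5 days = February 16, 2013.
February 16, 2013 is Saturday; February 17, 2013 is Sunday; February 18, 2013 is a listed holiday. The next qualifying day is February 19, 2013.
The deadline is February 19, 2013; the filing on February 20, 2013 is after that date.

No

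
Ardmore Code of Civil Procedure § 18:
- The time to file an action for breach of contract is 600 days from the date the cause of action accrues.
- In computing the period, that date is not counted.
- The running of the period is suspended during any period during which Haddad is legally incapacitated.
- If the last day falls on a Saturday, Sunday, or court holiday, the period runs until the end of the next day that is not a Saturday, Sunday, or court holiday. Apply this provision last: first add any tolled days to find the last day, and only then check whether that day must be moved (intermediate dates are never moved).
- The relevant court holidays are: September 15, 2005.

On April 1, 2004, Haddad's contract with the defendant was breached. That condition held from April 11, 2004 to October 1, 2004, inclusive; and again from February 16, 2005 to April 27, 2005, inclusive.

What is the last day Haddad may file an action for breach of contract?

600 days after April 1, 2004 is November 22, 2005.
From April 11, 2004 through October 1, 2004 inclusive is 174 days; tolling adds 174 days: November 22, 2005 + 174 days = May 15, 2006.
From February 16, 2005 through April 27, 2005 inclusive is 71 days; tolling adds 71 days: May 15, 2006 + 71 days = July 25, 2006.
July 25, 2006 is a Tuesday and not a court holiday, so no extension applies.

July 25, 2006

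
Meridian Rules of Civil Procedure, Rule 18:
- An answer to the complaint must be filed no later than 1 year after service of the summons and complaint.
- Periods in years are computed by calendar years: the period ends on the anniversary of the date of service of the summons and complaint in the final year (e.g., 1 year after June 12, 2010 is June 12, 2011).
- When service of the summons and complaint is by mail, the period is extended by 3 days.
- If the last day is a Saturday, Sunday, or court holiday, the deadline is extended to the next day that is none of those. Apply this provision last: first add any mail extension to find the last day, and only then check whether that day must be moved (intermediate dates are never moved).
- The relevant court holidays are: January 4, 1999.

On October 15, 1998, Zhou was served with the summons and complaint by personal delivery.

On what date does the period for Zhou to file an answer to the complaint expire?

1 year after October 15, 1998 is October 15, 1999.
Service was not by mail, so no mail extension applies.
October 15, 1999 is a Friday and not a court holiday, so no extension applies.

October 15, 1999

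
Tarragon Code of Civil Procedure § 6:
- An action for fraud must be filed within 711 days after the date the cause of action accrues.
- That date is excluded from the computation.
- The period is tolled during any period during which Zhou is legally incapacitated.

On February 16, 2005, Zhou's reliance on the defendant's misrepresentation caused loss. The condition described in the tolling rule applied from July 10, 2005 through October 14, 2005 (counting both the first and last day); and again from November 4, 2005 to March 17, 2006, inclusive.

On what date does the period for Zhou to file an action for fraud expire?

September 16, 2007

711 days after February 16, 2005 is January 28, 2007.
From July 10, 2005 through October 14, 2005 inclusive is 97 days; tolling adds 97 days: January 28, 2007 + 97 days = May 5, 2007.
From November 4, 2005 through March 17, 2006 inclusive is 134 days; tolling adds 134 days: May 5, 2007 + 134 days = September 16, 2007.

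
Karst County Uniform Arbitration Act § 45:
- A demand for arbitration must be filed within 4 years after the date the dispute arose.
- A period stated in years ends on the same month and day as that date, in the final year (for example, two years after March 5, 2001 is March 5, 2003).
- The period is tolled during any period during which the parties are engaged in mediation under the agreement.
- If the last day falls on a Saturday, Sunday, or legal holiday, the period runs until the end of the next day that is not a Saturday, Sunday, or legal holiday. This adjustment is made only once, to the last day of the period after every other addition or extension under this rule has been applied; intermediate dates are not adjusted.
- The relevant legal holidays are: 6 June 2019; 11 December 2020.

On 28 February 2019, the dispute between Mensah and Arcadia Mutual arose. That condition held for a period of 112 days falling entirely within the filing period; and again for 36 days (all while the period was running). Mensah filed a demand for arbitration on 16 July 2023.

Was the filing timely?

Yes

4 years after 28 February 2019 is February 28, 2023.
Tolling adds 112 days: February 28, 2023 + 112 days = June 20, 2023.
Tolling adds 36 days: June 20, 2023 + 36 days = July 26, 2023.
July 26, 2023 is a Wednesday and not a legal holiday, so no extension applies.
The deadline is July 26, 2023; the filing on July 16, 2023 is on or before that date.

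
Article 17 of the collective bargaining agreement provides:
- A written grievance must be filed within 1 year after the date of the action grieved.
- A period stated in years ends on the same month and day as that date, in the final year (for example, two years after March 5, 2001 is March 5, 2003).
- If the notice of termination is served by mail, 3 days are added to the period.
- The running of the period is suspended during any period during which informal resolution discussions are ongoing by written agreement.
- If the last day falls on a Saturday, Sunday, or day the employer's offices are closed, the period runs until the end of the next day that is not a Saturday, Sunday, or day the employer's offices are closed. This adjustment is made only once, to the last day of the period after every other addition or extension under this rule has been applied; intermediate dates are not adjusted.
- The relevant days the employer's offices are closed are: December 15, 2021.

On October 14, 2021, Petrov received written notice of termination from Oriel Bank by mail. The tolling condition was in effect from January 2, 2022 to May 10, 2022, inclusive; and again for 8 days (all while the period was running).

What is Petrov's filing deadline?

1 year after October 14, 2021 is October 14, 2022.
Service was by mail, adding 3 days: October 14, 2022 + 3 days = October 17, 2022.
From January 2, 2022 through May 10, 2022 inclusive is 129 days; tolling adds 129 days: October 17, 2022 + 129 days = February 23, 2023.
Tolling adds 8 days: February 23, 2023 + 8 days = March 3, 2023.
March 3, 2023 is a Friday and not a day the employer's offices are closed, so no extension applies.

March 3, 2023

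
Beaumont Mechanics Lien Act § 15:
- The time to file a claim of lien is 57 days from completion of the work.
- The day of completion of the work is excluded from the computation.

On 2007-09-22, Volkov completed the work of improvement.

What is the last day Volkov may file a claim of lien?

November 18, 2007

57 days after 2007-09-22 is November 18, 2007.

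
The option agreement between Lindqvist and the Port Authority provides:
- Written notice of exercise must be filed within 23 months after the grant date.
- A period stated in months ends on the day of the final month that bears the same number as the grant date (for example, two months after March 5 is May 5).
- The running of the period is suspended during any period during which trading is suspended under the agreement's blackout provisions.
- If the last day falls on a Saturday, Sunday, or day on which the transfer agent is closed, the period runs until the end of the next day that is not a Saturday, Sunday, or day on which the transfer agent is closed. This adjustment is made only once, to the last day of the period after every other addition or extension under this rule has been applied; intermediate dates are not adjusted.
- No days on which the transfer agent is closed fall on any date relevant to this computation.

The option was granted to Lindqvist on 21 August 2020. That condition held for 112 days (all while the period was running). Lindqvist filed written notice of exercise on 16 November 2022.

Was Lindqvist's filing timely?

No

23 months after 21 August 2020 is July 21, 2022.
Tolling adds 112 days: July 21, 2022 + 112 days = November 10, 2022.
November 10, 2022 is a Thursday and not a day on which the transfer agent is closed, so no extension applies.
The deadline is November 10, 2022; the filing on November 16, 2022 is after that date.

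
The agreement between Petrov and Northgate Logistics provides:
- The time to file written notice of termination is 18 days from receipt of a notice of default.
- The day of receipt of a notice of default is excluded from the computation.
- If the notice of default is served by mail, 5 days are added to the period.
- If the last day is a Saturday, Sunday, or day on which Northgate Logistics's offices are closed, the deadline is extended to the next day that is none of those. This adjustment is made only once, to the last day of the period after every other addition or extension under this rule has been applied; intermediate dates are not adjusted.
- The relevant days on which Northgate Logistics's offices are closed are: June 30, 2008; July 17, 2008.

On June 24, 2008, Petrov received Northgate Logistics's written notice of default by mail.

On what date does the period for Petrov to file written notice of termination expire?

July 18, 2008

18 days after June 24, 2008 is July 12, 2008.
Service was by mail, adding 5 days: July 12, 2008 + 5 days = July 17, 2008.
July 17, 2008 is a listed holiday. The next qualifying day is July 18, 2008.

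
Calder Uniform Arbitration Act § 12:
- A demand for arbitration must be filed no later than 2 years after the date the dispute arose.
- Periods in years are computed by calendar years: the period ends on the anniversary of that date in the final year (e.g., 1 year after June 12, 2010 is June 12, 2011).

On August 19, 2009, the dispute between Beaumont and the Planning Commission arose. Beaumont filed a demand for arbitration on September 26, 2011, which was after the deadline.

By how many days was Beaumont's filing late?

38 days

2 years after August 19, 2009 is August 19, 2011.
The deadline is August 19, 2011; from August 19, 2011 to September 26, 2011 is 38 days.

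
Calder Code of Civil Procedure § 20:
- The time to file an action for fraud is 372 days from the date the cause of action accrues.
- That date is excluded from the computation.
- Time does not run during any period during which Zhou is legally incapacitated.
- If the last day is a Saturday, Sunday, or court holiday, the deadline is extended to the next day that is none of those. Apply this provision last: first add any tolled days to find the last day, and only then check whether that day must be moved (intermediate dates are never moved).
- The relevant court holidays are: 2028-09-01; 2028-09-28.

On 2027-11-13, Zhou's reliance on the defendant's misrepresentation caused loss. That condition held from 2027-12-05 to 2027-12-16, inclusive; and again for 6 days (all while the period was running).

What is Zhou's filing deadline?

372 days after 2027-11-13 is November 19, 2028.
From December 5, 2027 through December 16, 2027 inclusive is 12 days; tolling adds 12 days: November 19, 2028 + 12 days = December 1, 2028.
Tolling adds 6 days: December 1, 2028 + 6 days = December 7, 2028.
December 7, 2028 is a Thursday and not a court holiday, so no extension applies.

December 7, 2028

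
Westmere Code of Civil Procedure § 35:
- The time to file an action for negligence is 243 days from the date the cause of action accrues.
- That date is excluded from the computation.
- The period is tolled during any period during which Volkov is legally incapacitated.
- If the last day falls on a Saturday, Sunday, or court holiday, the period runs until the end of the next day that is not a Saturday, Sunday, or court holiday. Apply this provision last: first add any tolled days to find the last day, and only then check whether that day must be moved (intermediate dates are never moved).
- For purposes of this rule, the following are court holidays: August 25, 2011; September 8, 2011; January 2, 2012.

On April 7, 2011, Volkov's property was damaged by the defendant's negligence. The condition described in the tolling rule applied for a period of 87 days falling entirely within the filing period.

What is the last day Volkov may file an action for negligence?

243 days after April 7, 2011 is December 6, 2011.
Tolling adds 87 days: December 6, 2011 + 87 days = March 2, 2012.
March 2, 2012 is a Friday and not a court holiday, so no extension applies.

March 2, 2012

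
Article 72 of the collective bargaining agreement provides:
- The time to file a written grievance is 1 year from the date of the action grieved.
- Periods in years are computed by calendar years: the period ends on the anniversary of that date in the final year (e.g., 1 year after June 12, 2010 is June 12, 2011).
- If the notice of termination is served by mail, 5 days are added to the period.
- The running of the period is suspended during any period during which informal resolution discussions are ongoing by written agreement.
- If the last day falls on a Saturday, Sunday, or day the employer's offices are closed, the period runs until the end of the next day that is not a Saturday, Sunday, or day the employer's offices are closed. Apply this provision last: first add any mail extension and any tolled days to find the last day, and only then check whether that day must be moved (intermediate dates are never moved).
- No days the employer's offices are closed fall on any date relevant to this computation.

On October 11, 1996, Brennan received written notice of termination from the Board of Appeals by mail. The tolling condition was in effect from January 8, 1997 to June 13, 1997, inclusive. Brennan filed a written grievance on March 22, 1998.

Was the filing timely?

Yes

1 year after October 11, 1996 is October 11, 1997.
Service was by mail, adding 5 days: October 11, 1997 + 5 days = October 16, 1997.
From January 8, 1997 through June 13, 1997 inclusive is 157 days; tolling adds 157 days: October 16, 1997 + 157 days = March 22, 1998.
March 22, 1998 is Sunday. The next qualifying day is March 23, 1998.
The deadline is March 23, 1998; the filing on March 22, 1998 is on or before that date.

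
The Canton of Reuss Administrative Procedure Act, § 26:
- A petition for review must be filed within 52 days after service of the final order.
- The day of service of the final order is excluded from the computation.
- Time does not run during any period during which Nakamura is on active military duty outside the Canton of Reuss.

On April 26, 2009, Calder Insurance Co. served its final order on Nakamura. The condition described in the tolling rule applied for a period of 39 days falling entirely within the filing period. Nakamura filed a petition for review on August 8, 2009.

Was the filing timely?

52 days after April 26, 2009 is June 17, 2009.
Tolling adds 39 days: June 17, 2009 + 39 days = July 26, 2009.
The deadline is July 26, 2009; the filing on August 8, 2009 is after that date.

No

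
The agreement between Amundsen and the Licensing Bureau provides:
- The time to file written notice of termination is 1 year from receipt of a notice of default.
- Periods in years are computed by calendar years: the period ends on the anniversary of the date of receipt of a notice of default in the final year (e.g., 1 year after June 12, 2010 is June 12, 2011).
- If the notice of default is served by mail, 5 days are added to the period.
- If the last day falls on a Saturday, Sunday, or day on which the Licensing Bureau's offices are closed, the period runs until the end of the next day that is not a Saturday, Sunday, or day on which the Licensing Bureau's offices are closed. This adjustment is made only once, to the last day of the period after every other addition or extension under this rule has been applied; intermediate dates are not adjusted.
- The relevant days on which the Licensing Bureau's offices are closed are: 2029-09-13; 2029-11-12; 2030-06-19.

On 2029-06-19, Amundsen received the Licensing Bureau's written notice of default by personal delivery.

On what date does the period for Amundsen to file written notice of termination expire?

June 20, 2030

1 year after 2029-06-19 is June 19, 2030.
Service was not by mail, so no mail extension applies.
June 19, 2030 is a listed holiday. The next qualifying day is June 20, 2030.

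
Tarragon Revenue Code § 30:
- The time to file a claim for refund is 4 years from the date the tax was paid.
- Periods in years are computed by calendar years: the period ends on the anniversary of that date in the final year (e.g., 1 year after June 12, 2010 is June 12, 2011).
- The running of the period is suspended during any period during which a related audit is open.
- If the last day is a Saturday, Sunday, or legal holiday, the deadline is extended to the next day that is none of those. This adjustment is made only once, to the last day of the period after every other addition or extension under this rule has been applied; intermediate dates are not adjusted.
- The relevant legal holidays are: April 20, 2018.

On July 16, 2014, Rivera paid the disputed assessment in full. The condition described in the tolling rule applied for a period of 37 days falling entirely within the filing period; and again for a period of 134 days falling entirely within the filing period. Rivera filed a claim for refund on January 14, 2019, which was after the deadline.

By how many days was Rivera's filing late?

11 days

4 years after July 16, 2014 is July 16, 2018.
Tolling adds 37 days: July 16, 2018 + 37 days = August 22, 2018.
Tolling adds 134 days: August 22, 2018 + 134 days = January 3, 2019.
January 3, 2019 is a Thursday and not a legal holiday, so no extension applies.
The deadline is January 3, 2019; from January 3, 2019 to January 14, 2019 is 11 days.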